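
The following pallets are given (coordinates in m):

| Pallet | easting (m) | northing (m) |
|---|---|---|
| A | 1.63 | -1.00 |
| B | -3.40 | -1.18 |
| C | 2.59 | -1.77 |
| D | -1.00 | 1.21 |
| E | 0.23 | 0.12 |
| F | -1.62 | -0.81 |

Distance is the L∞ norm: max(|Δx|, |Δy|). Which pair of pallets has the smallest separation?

A and C

Pairwise distances:
A–C: 0.96 m
D–E: 1.23 m
A–E: 1.40 m
B–F: 1.78 m
E–F: 1.85 m
D–F: 2.02 m
C–E: 2.36 m
B–D: 2.40 m
A–D: 2.63 m
A–F: 3.25 m
C–D: 3.59 m
B–E: 3.63 m
C–F: 4.21 m
A–B: 5.03 m
B–C: 5.99 m
Closest pair: A–C at 0.96 m.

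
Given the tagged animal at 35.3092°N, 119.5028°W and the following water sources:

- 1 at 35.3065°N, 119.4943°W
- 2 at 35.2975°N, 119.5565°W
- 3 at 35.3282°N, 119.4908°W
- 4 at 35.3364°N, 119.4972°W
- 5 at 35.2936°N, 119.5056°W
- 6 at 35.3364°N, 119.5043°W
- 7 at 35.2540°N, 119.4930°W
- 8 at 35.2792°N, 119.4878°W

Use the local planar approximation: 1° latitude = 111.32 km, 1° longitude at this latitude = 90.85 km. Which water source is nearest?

1

Distances from 35.3092°N, 119.5028°W:
1: √((-0.0027·111.32)² + (0.0085·90.85)²) = √(0.090339 + 0.596331) = 0.8287 km
2: √((-0.0117·111.32)² + (-0.0537·90.85)²) = √(1.696360 + 23.801177) = 5.0495 km
3: √((0.0190·111.32)² + (0.0120·90.85)²) = √(4.473563 + 1.188536) = 2.3795 km
4: √((0.0272·111.32)² + (0.0056·90.85)²) = √(9.168203 + 0.258837) = 3.0703 km
5: √((-0.0156·111.32)² + (-0.0028·90.85)²) = √(3.015752 + 0.064709) = 1.7551 km
6: √((0.0272·111.32)² + (-0.0015·90.85)²) = √(9.168203 + 0.018571) = 3.0310 km
7: √((-0.0552·111.32)² + (0.0098·90.85)²) = √(37.759354 + 0.792688) = 6.2090 km
8: √((-0.0300·111.32)² + (0.0150·90.85)²) = √(11.152928 + 1.857088) = 3.6069 km
Minimum: 1 at 0.8287 km.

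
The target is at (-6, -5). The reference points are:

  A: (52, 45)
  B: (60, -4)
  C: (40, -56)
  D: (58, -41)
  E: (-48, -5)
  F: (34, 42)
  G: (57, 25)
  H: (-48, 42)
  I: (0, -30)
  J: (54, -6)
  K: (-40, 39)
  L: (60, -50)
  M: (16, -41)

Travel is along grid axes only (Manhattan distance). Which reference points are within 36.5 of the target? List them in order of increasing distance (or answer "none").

I

Distances from (-6, -5):
A: 108
B: 67
C: 97
D: 100
E: 42
F: 87
G: 93
H: 89
I: 31
J: 61
K: 78
L: 111
M: 58
Threshold 36.5: I (31) is within range.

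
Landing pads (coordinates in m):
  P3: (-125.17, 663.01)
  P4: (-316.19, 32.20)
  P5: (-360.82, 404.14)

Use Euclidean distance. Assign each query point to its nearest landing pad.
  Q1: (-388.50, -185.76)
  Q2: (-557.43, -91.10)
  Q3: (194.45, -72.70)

Q1 at (-388.50, -185.76):
  P3: 888.68 m
  P4: 229.64 m
  P5: 590.55 m
  → nearest: P4 (229.64 m)
Q2 at (-557.43, -91.10):
  P3: 869.21 m
  P4: 270.92 m
  P5: 532.84 m
  → nearest: P4 (270.92 m)
Q3 at (194.45, -72.70):
  P3: 802.14 m
  P4: 521.30 m
  P5: 731.92 m
  → nearest: P4 (521.30 m)

Q1→P4; Q2→P4; Q3→P4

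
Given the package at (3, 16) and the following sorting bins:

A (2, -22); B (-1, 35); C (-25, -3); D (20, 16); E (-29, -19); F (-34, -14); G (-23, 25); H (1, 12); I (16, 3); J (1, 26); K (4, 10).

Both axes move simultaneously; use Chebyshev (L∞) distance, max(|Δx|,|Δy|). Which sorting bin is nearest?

Distances from (3, 16):
A: max(|-1|, |-38|) = 38
B: max(|-4|, |19|) = 19
C: max(|-28|, |-19|) = 28
D: max(|17|, |0|) = 17
E: max(|-32|, |-35|) = 35
F: max(|-37|, |-30|) = 37
G: max(|-26|, |9|) = 26
H: max(|-2|, |-4|) = 4
I: max(|13|, |-13|) = 13
J: max(|-2|, |10|) = 10
K: max(|1|, |-6|) = 6
Minimum: H at 4.

H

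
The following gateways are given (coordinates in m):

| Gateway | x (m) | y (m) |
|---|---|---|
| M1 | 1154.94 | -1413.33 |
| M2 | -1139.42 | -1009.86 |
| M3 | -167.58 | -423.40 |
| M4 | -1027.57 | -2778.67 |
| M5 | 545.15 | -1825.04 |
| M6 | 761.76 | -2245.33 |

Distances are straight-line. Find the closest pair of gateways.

Pairwise distances:
M5–M6: 472.83 m
M1–M5: 735.76 m
M1–M6: 920.23 m
M2–M3: 1135.08 m
M3–M5: 1572.44 m
M1–M3: 1651.97 m
M2–M4: 1772.34 m
M4–M5: 1839.25 m
M4–M6: 1867.12 m
M2–M5: 1871.44 m
M3–M6: 2045.26 m
M2–M6: 2267.35 m
M1–M2: 2329.57 m
M3–M4: 2507.37 m
M1–M4: 2574.39 m
Closest pair: M5–M6 at 472.83 m.

M5 and M6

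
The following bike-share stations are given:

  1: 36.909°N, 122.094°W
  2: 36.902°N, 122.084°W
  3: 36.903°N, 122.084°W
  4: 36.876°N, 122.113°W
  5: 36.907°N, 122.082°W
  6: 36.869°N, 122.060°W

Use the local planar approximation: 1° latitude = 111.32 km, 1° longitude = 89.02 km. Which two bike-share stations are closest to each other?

2 and 3

Pairwise distances:
2–3: 0.111 km
3–5: 0.480 km
2–5: 0.584 km
1–5: 1.091 km
1–3: 1.113 km
1–2: 1.183 km
2–4: 3.878 km
3–4: 3.962 km
1–4: 4.044 km
2–6: 4.250 km
3–6: 4.346 km
4–5: 4.419 km
5–6: 4.662 km
4–6: 4.782 km
1–6: 5.384 km
Closest pair: 2–3 at 0.111 km.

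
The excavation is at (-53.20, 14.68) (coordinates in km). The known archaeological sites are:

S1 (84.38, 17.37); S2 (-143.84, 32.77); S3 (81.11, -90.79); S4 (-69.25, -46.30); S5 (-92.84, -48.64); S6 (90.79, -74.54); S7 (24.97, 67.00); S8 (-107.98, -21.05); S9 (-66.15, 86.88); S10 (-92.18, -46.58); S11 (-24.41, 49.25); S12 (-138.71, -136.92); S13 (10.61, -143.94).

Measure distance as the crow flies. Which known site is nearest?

Distances from (-53.20, 14.68):
S1: √((137.58)² + (2.69)²) = √(18928.2564 + 7.2361) = 137.61 km
S2: √((-90.64)² + (18.09)²) = √(8215.6096 + 327.2481) = 92.43 km
S3: √((134.31)² + (-105.47)²) = √(18039.1761 + 11123.9209) = 170.77 km
S4: √((-16.05)² + (-60.98)²) = √(257.6025 + 3718.5604) = 63.06 km
S5: √((-39.64)² + (-63.32)²) = √(1571.3296 + 4009.4224) = 74.70 km
S6: √((143.99)² + (-89.22)²) = √(20733.1201 + 7960.2084) = 169.39 km
S7: √((78.17)² + (52.32)²) = √(6110.5489 + 2737.3824) = 94.06 km
S8: √((-54.78)² + (-35.73)²) = √(3000.8484 + 1276.6329) = 65.40 km
S9: √((-12.95)² + (72.20)²) = √(167.7025 + 5212.8400) = 73.35 km
S10: √((-38.98)² + (-61.26)²) = √(1519.4404 + 3752.7876) = 72.61 km
S11: √((28.79)² + (34.57)²) = √(828.8641 + 1195.0849) = 44.99 km
S12: √((-85.51)² + (-151.60)²) = √(7311.9601 + 22982.5600) = 174.05 km
S13: √((63.81)² + (-158.62)²) = √(4071.7161 + 25160.3044) = 170.97 km
Minimum: S11 at 44.99 km.

S11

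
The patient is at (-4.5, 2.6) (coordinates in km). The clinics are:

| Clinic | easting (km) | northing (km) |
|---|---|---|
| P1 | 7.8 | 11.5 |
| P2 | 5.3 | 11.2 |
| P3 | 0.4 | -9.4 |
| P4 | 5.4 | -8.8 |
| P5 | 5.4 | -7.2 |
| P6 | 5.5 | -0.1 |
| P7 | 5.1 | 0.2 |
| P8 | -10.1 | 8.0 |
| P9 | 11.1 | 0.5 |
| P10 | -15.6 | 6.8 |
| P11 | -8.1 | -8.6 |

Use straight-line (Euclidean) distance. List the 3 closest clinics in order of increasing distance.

Distances from (-4.5, 2.6):
P1: √((12.3)² + (8.9)²) = √(151.2900 + 79.2100) = 15.18 km
P2: √((9.8)² + (8.6)²) = √(96.0400 + 73.9600) = 13.04 km
P3: √((4.9)² + (-12.0)²) = √(24.0100 + 144.0000) = 12.96 km
P4: √((9.9)² + (-11.4)²) = √(98.0100 + 129.9600) = 15.10 km
P5: √((9.9)² + (-9.8)²) = √(98.0100 + 96.0400) = 13.93 km
P6: √((10.0)² + (-2.7)²) = √(100.0000 + 7.2900) = 10.36 km
P7: √((9.6)² + (-2.4)²) = √(92.1600 + 5.7600) = 9.90 km
P8: √((-5.6)² + (5.4)²) = √(31.3600 + 29.1600) = 7.78 km
P9: √((15.6)² + (-2.1)²) = √(243.3600 + 4.4100) = 15.74 km
P10: √((-11.1)² + (4.2)²) = √(123.2100 + 17.6400) = 11.87 km
P11: √((-3.6)² + (-11.2)²) = √(12.9600 + 125.4400) = 11.76 km
Sorted: P8 (7.78 km) < P7 (9.90 km) < P6 (10.36 km) < P11 (11.76 km) < P10 (11.87 km) < …

P8, P7, P6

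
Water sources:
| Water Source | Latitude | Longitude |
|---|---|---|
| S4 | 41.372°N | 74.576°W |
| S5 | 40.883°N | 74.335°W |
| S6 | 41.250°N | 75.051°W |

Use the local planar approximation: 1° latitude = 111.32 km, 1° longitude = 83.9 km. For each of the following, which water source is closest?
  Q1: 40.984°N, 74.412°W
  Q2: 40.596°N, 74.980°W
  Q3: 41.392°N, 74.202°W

Q1→S5; Q2→S5; Q3→S4

Q1 at 40.984°N, 74.412°W:
  S4: 45.331 km
  S5: 12.967 km
  S6: 61.246 km
  → nearest: S5 (12.967 km)
Q2 at 40.596°N, 74.980°W:
  S4: 92.796 km
  S5: 62.843 km
  S6: 73.047 km
  → nearest: S5 (62.843 km)
Q3 at 41.392°N, 74.202°W:
  S4: 31.457 km
  S5: 57.750 km
  S6: 72.964 km
  → nearest: S4 (31.457 km)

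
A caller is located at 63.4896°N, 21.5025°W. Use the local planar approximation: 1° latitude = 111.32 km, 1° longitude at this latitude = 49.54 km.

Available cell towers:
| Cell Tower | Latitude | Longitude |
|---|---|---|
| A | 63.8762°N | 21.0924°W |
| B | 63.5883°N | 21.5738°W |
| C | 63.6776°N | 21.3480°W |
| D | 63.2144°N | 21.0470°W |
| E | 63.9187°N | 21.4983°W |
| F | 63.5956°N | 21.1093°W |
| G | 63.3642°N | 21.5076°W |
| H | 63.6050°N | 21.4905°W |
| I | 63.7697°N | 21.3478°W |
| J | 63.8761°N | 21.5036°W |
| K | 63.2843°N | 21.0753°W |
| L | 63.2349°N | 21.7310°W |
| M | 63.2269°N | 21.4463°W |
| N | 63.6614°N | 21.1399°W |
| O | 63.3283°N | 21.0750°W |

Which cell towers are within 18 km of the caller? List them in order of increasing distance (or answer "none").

Distances from 63.4896°N, 21.5025°W:
A: √((0.3866·111.32)² + (0.4101·49.54)²) = √(1852.124151 + 412.754240) = 47.5907 km
B: √((0.0987·111.32)² + (-0.0713·49.54)²) = √(120.720410 + 12.476451) = 11.5411 km
C: √((0.1880·111.32)² + (0.1545·49.54)²) = √(437.987881 + 58.582644) = 22.2839 km
D: √((-0.2752·111.32)² + (0.4555·49.54)²) = √(938.519400 + 509.200436) = 38.0489 km
E: √((0.4291·111.32)² + (0.0042·49.54)²) = √(2281.725649 + 0.043292) = 47.7679 km
F: √((0.1060·111.32)² + (0.3932·49.54)²) = √(139.238112 + 379.436428) = 22.7744 km
G: √((-0.1254·111.32)² + (-0.0051·49.54)²) = √(194.868422 + 0.063834) = 13.9618 km
H: √((0.1154·111.32)² + (0.0120·49.54)²) = √(165.028143 + 0.353406) = 12.8601 km
I: √((0.2801·111.32)² + (0.1547·49.54)²) = √(972.238048 + 58.734413) = 32.1088 km
J: √((0.3865·111.32)² + (-0.0011·49.54)²) = √(1851.166114 + 0.002970) = 43.0252 km
K: √((-0.2053·111.32)² + (0.4272·49.54)²) = √(522.305133 + 447.893224) = 31.1480 km
L: √((-0.2547·111.32)² + (-0.2285·49.54)²) = √(803.904177 + 128.139910) = 30.5294 km
M: √((-0.2627·111.32)² + (0.0562·49.54)²) = √(855.197733 + 7.751480) = 29.3760 km
N: √((0.1718·111.32)² + (0.3626·49.54)²) = √(365.757057 + 322.676698) = 26.2380 km
O: √((-0.1613·111.32)² + (0.4275·49.54)²) = √(322.414919 + 448.522509) = 27.7658 km
Threshold 18 km: B (11.5411 km), H (12.8601 km), G (13.9618 km) are within range.

B, H, G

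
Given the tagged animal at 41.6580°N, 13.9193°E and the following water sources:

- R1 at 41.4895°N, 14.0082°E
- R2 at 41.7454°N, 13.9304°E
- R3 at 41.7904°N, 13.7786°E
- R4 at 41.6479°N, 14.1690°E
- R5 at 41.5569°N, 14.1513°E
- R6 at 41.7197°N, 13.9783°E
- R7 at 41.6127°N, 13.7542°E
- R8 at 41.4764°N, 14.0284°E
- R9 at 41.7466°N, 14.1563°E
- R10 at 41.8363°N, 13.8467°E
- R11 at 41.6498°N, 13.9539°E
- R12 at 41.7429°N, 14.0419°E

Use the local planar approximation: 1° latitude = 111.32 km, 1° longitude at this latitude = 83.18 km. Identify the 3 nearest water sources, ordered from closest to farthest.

Distances from 41.6580°N, 13.9193°E:
R1: 20.1624 km
R2: 9.7731 km
R3: 18.8202 km
R4: 20.8005 km
R5: 22.3398 km
R6: 8.4416 km
R7: 14.6296 km
R8: 22.1592 km
R9: 22.0433 km
R10: 20.7467 km
R11: 3.0193 km
R12: 13.9039 km
Sorted: R11 (3.0193 km) < R6 (8.4416 km) < R2 (9.7731 km) < R12 (13.9039 km) < R7 (14.6296 km) < …

R11, R6, R2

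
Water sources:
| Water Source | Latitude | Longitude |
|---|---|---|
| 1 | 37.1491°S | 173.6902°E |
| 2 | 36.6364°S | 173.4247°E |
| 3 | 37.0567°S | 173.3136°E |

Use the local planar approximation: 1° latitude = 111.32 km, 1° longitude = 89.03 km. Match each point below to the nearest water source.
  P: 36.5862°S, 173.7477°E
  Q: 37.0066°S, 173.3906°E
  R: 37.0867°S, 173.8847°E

P at 36.5862°S, 173.7477°E:
  1: √((-0.5629·111.32)² + (-0.0575·89.03)²) = √(3926.529753 + 26.206465) = 62.8708 km
  2: √((-0.0502·111.32)² + (-0.3230·89.03)²) = √(31.228695 + 826.947220) = 29.2946 km
  3: √((-0.4705·111.32)² + (-0.4341·89.03)²) = √(2743.251661 + 1493.661952) = 65.0916 km
  → nearest: 2 (29.2946 km)
Q at 37.0066°S, 173.3906°E:
  1: √((-0.1425·111.32)² + (0.2996·89.03)²) = √(251.637942 + 711.469627) = 31.0340 km
  2: √((0.3702·111.32)² + (0.0341·89.03)²) = √(1698.318827 + 9.216828) = 41.3223 km
  3: √((-0.0501·111.32)² + (-0.0770·89.03)²) = √(31.104401 + 46.995275) = 8.8374 km
  → nearest: 3 (8.8374 km)
R at 37.0867°S, 173.8847°E:
  1: √((-0.0624·111.32)² + (-0.1945·89.03)²) = √(48.252028 + 299.855458) = 18.6576 km
  2: √((0.4503·111.32)² + (-0.4600·89.03)²) = √(2512.755830 + 1677.213734) = 64.7300 km
  3: √((0.0300·111.32)² + (-0.5711·89.03)²) = √(11.152928 + 2585.217381) = 50.9546 km
  → nearest: 1 (18.6576 km)

P→2; Q→3; R→1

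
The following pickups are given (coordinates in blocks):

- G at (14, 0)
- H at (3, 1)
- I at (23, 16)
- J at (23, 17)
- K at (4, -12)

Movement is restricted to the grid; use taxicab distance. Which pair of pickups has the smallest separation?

I and J

Pairwise distances:
G–H: 12 blocks
G–I: 25 blocks
G–J: 26 blocks
G–K: 22 blocks
H–I: 35 blocks
H–J: 36 blocks
H–K: 14 blocks
I–J: 1 blocks
I–K: 47 blocks
J–K: 48 blocks
Closest pair: I–J at 1 blocks.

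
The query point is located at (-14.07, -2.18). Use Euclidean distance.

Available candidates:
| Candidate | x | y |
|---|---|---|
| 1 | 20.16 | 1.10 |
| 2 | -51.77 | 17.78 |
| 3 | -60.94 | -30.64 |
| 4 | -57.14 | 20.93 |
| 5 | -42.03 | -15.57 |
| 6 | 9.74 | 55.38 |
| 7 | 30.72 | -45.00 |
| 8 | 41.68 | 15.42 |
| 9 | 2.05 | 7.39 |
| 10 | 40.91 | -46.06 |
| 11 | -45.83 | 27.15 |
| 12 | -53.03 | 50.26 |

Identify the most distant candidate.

Distances from (-14.07, -2.18):
1: √((34.23)² + (3.28)²) = √(1171.6929 + 10.7584) = 34.39
2: √((-37.70)² + (19.96)²) = √(1421.2900 + 398.4016) = 42.66
3: √((-46.87)² + (-28.46)²) = √(2196.7969 + 809.9716) = 54.83
4: √((-43.07)² + (23.11)²) = √(1855.0249 + 534.0721) = 48.88
5: √((-27.96)² + (-13.39)²) = √(781.7616 + 179.2921) = 31.00
6: √((23.81)² + (57.56)²) = √(566.9161 + 3313.1536) = 62.29
7: √((44.79)² + (-42.82)²) = √(2006.1441 + 1833.5524) = 61.97
8: √((55.75)² + (17.60)²) = √(3108.0625 + 309.7600) = 58.46
9: √((16.12)² + (9.57)²) = √(259.8544 + 91.5849) = 18.75
10: √((54.98)² + (-43.88)²) = √(3022.8004 + 1925.4544) = 70.34
11: √((-31.76)² + (29.33)²) = √(1008.6976 + 860.2489) = 43.23
12: √((-38.96)² + (52.44)²) = √(1517.8816 + 2749.9536) = 65.33
Maximum: 10 at 70.34.

10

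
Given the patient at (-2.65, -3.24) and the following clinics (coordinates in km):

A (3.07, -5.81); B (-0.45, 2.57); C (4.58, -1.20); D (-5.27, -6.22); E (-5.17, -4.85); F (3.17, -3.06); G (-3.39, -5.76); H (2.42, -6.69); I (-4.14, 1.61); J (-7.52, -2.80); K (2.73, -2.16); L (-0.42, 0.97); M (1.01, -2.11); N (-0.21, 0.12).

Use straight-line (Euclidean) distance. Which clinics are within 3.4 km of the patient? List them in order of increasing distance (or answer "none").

Distances from (-2.65, -3.24):
A: 6.27 km
B: 6.21 km
C: 7.51 km
D: 3.97 km
E: 2.99 km
F: 5.82 km
G: 2.63 km
H: 6.13 km
I: 5.07 km
J: 4.89 km
K: 5.49 km
L: 4.76 km
M: 3.83 km
N: 4.15 km
Threshold 3.4 km: G (2.63 km), E (2.99 km) are within range.

G, E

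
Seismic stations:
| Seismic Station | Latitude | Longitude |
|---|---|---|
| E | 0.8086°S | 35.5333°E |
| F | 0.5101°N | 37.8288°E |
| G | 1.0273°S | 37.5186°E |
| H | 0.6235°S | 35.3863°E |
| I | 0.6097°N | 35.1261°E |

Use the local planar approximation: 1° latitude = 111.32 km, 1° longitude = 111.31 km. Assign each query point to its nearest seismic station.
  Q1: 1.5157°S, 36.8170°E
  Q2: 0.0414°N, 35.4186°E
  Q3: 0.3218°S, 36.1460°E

Q1→G; Q2→I; Q3→E

Q1 at 1.5157°S, 36.8170°E:
  E: √((0.7071·111.32)² + (-1.2837·111.31)²) = √(6195.952359 + 20417.165441) = 163.1353 km
  F: √((2.0258·111.32)² + (1.0118·111.31)²) = √(50855.687401 + 12684.043292) = 252.0709 km
  G: √((0.4884·111.32)² + (0.7016·111.31)²) = √(2955.954235 + 6098.844019) = 95.1567 km
  H: √((0.8922·111.32)² + (-1.4307·111.31)²) = √(9864.403603 + 25360.950116) = 187.6842 km
  I: √((2.1254·111.32)² + (-1.6909·111.31)²) = √(55979.336650 + 35424.539534) = 302.3307 km
  → nearest: G (95.1567 km)
Q2 at 0.0414°N, 35.4186°E:
  E: √((-0.8500·111.32)² + (0.1147·111.31)²) = √(8953.322884 + 163.002851) = 95.4795 km
  F: √((0.4687·111.32)² + (2.4102·111.31)²) = √(2722.302001 + 71973.816075) = 273.3059 km
  G: √((-1.0687·111.32)² + (2.1000·111.31)²) = √(14153.309836 + 54639.530001) = 262.2839 km
  H: √((-0.6649·111.32)² + (-0.0323·111.31)²) = √(5478.467142 + 12.926276) = 74.1039 km
  I: √((0.5683·111.32)² + (-0.2925·111.31)²) = √(4002.226907 + 1060.034759) = 71.1496 km
  → nearest: I (71.1496 km)
Q3 at 0.3218°S, 36.1460°E:
  E: √((-0.4868·111.32)² + (-0.6127·111.31)²) = √(2936.618527 + 4651.190487) = 87.1080 km
  F: √((0.8319·111.32)² + (1.6828·111.31)²) = √(8576.076452 + 35085.960668) = 208.9546 km
  G: √((-0.7055·111.32)² + (1.3726·111.31)²) = √(6167.944135 + 23342.983046) = 171.7874 km
  H: √((-0.3017·111.32)² + (-0.7597·111.31)²) = √(1127.968615 + 7150.766853) = 90.9876 km
  I: √((0.9315·111.32)² + (-1.0199·111.31)²) = √(10752.565921 + 12887.941291) = 153.7547 km
  → nearest: E (87.1080 km)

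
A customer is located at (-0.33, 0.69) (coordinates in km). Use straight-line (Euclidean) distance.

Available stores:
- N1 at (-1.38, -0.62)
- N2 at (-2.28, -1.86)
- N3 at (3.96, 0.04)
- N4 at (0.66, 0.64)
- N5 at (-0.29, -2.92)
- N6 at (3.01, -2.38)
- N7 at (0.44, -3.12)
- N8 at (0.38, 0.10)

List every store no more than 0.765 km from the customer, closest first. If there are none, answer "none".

Distances from (-0.33, 0.69):
N1: 1.68 km
N2: 3.21 km
N3: 4.34 km
N4: 0.99 km
N5: 3.61 km
N6: 4.54 km
N7: 3.89 km
N8: 0.92 km
Threshold 0.765 km: none within range.

none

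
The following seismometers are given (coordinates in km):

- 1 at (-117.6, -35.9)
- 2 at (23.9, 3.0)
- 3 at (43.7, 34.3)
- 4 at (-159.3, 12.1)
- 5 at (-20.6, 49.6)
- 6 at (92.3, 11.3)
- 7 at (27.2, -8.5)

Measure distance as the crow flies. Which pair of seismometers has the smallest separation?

2 and 7

Pairwise distances:
1–2: 146.7 km
1–3: 175.9 km
1–4: 63.6 km
1–5: 129.3 km
1–6: 215.1 km
1–7: 147.4 km
2–3: 37.0 km
2–4: 183.4 km
2–5: 64.4 km
2–6: 68.9 km
2–7: 12.0 km
3–4: 204.2 km
3–5: 66.1 km
3–6: 53.8 km
3–7: 45.9 km
4–5: 143.7 km
4–6: 251.6 km
4–7: 187.6 km
5–6: 119.2 km
5–7: 75.2 km
6–7: 68.0 km
Closest pair: 2–7 at 12.0 km.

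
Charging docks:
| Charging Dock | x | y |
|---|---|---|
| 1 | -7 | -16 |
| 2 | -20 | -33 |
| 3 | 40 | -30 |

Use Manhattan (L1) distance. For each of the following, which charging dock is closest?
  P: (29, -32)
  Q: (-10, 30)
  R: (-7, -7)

P→3; Q→1; R→1

P at (29, -32):
  1: 52
  2: 50
  3: 13
  → nearest: 3 (13)
Q at (-10, 30):
  1: 49
  2: 73
  3: 110
  → nearest: 1 (49)
R at (-7, -7):
  1: 9
  2: 39
  3: 70
  → nearest: 1 (9)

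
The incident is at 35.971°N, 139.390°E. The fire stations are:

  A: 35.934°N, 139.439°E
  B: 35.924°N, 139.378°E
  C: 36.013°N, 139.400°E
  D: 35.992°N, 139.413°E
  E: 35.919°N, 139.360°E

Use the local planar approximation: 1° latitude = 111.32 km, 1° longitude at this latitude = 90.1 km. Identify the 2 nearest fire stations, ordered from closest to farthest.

D, C

Distances from 35.971°N, 139.390°E:
A: √((-0.037·111.32)² + (0.049·90.1)²) = √(16.96484 + 19.49134) = 6.038 km
B: √((-0.047·111.32)² + (-0.012·90.1)²) = √(27.37424 + 1.16899) = 5.343 km
C: √((0.042·111.32)² + (0.010·90.1)²) = √(21.85974 + 0.81180) = 4.761 km
D: √((0.021·111.32)² + (0.023·90.1)²) = √(5.46493 + 4.29443) = 3.124 km
E: √((-0.052·111.32)² + (-0.030·90.1)²) = √(33.50835 + 7.30621) = 6.389 km
Sorted: D (3.124 km) < C (4.761 km) < B (5.343 km) < A (6.038 km) < …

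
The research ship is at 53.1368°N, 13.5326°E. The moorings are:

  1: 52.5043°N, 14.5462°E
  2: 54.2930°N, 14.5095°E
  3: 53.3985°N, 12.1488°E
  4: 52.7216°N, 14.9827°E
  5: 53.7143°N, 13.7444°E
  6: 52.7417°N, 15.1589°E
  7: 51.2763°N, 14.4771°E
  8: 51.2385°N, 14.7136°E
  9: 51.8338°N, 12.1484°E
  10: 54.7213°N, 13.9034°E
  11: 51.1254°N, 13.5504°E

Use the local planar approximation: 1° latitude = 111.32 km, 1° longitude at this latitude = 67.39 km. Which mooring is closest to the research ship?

Distances from 53.1368°N, 13.5326°E:
1: 98.0986 km
2: 144.5677 km
3: 97.6988 km
4: 108.1015 km
5: 65.8527 km
6: 118.0924 km
7: 216.6707 km
8: 225.8092 km
9: 172.4554 km
10: 178.1478 km
11: 223.9123 km
Minimum: 5 at 65.8527 km.

5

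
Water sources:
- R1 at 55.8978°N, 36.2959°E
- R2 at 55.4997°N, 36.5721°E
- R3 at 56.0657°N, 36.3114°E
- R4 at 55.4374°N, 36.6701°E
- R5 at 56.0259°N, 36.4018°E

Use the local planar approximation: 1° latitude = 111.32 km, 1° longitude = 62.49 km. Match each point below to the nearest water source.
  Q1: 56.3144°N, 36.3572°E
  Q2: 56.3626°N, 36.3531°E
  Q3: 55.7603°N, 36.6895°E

Q1 at 56.3144°N, 36.3572°E:
  R1: √((-0.4166·111.32)² + (-0.0613·62.49)²) = √(2150.725214 + 14.673780) = 46.5338 km
  R2: √((-0.8147·111.32)² + (0.2149·62.49)²) = √(8225.112143 + 180.340754) = 91.6813 km
  R3: √((-0.2487·111.32)² + (-0.0458·62.49)²) = √(766.474950 + 8.191284) = 27.8328 km
  R4: √((-0.8770·111.32)² + (0.3129·62.49)²) = √(9531.156092 + 382.324541) = 99.5665 km
  R5: √((-0.2885·111.32)² + (0.0446·62.49)²) = √(1031.425894 + 7.767670) = 32.2365 km
  → nearest: R3 (27.8328 km)
Q2 at 56.3626°N, 36.3531°E:
  R1: √((-0.4648·111.32)² + (-0.0572·62.49)²) = √(2677.186548 + 12.776536) = 51.8649 km
  R2: √((-0.8629·111.32)² + (0.2190·62.49)²) = √(9227.144743 + 187.287710) = 97.0280 km
  R3: √((-0.2969·111.32)² + (-0.0417·62.49)²) = √(1092.362520 + 6.790366) = 33.1535 km
  R4: √((-0.9252·111.32)² + (0.3170·62.49)²) = √(10607.612429 + 392.409555) = 104.8810 km
  R5: √((-0.3367·111.32)² + (0.0487·62.49)²) = √(1404.858644 + 9.261450) = 37.6048 km
  → nearest: R3 (33.1535 km)
Q3 at 55.7603°N, 36.6895°E:
  R1: √((0.1375·111.32)² + (-0.3936·62.49)²) = √(234.288942 + 604.966364) = 28.9699 km
  R2: √((-0.2606·111.32)² + (-0.1174·62.49)²) = √(841.579636 + 53.821679) = 29.9233 km
  R3: √((0.3054·111.32)² + (-0.3781·62.49)²) = √(1155.804712 + 558.257291) = 41.4012 km
  R4: √((-0.3229·111.32)² + (-0.0194·62.49)²) = √(1292.059416 + 1.469686) = 35.9657 km
  R5: √((0.2656·111.32)² + (-0.2877·62.49)²) = √(874.183362 + 323.221896) = 34.6035 km
  → nearest: R1 (28.9699 km)

Q1→R3; Q2→R3; Q3→R1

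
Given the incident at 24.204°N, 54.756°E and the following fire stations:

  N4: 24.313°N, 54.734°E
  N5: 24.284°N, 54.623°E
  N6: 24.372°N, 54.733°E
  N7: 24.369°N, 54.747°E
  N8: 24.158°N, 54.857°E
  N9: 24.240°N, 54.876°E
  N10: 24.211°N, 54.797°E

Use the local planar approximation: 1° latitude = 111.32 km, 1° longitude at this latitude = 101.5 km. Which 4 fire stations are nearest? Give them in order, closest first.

N10, N8, N4, N9

Distances from 24.204°N, 54.756°E:
N4: √((0.109·111.32)² + (-0.022·101.5)²) = √(147.23104 + 4.98629) = 12.338 km
N5: √((0.080·111.32)² + (-0.133·101.5)²) = √(79.30971 + 182.23650) = 16.172 km
N6: √((0.168·111.32)² + (-0.023·101.5)²) = √(349.75583 + 5.44989) = 18.847 km
N7: √((0.165·111.32)² + (-0.009·101.5)²) = √(337.37608 + 0.83448) = 18.391 km
N8: √((-0.046·111.32)² + (0.101·101.5)²) = √(26.22177 + 105.09325) = 11.459 km
N9: √((0.036·111.32)² + (0.120·101.5)²) = √(16.06022 + 148.35240) = 12.822 km
N10: √((0.007·111.32)² + (0.041·101.5)²) = √(0.60721 + 17.31808) = 4.234 km
Sorted: N10 (4.234 km) < N8 (11.459 km) < N4 (12.338 km) < N9 (12.822 km) < N5 (16.172 km) < N7 (18.391 km) < …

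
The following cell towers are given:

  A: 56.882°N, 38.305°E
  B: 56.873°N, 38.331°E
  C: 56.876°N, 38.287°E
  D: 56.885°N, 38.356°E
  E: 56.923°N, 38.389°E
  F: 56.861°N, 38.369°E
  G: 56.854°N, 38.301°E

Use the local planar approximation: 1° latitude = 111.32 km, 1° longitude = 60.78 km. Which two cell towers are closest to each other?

A and C

Pairwise distances:
A–B: √((-0.009·111.32)² + (0.026·60.78)²) = √(1.00376 + 2.49728) = 1.871 km
A–C: √((-0.006·111.32)² + (-0.018·60.78)²) = √(0.44612 + 1.19692) = 1.282 km
A–D: √((0.003·111.32)² + (0.051·60.78)²) = √(0.11153 + 9.60864) = 3.118 km
A–E: √((0.041·111.32)² + (0.084·60.78)²) = √(20.83119 + 26.06633) = 6.848 km
A–F: √((-0.021·111.32)² + (0.064·60.78)²) = √(5.46493 + 15.13148) = 4.538 km
A–G: √((-0.028·111.32)² + (-0.004·60.78)²) = √(9.71544 + 0.05911) = 3.126 km
B–C: √((0.003·111.32)² + (-0.044·60.78)²) = √(0.11153 + 7.15199) = 2.695 km
B–D: √((0.012·111.32)² + (0.025·60.78)²) = √(1.78447 + 2.30888) = 2.023 km
B–E: √((0.050·111.32)² + (0.058·60.78)²) = √(30.98036 + 12.42732) = 6.588 km
B–F: √((-0.012·111.32)² + (0.038·60.78)²) = √(1.78447 + 5.33444) = 2.668 km
B–G: √((-0.019·111.32)² + (-0.030·60.78)²) = √(4.47356 + 3.32479) = 2.793 km
C–D: √((0.009·111.32)² + (0.069·60.78)²) = √(1.00376 + 17.58813) = 4.312 km
C–E: √((0.047·111.32)² + (0.102·60.78)²) = √(27.37424 + 38.43454) = 8.112 km
C–F: √((-0.015·111.32)² + (0.082·60.78)²) = √(2.78823 + 24.83986) = 5.256 km
C–G: √((-0.022·111.32)² + (0.014·60.78)²) = √(5.99780 + 0.72406) = 2.593 km
D–E: √((0.038·111.32)² + (0.033·60.78)²) = √(17.89425 + 4.02299) = 4.682 km
D–F: √((-0.024·111.32)² + (0.013·60.78)²) = √(7.13787 + 0.62432) = 2.786 km
D–G: √((-0.031·111.32)² + (-0.055·60.78)²) = √(11.90885 + 11.17498) = 4.805 km
E–F: √((-0.062·111.32)² + (-0.020·60.78)²) = √(47.63540 + 1.47768) = 7.008 km
E–G: √((-0.069·111.32)² + (-0.088·60.78)²) = √(58.99899 + 28.60795) = 9.360 km
F–G: √((-0.007·111.32)² + (-0.068·60.78)²) = √(0.60721 + 17.08202) = 4.206 km
Closest pair: A–C at 1.282 km.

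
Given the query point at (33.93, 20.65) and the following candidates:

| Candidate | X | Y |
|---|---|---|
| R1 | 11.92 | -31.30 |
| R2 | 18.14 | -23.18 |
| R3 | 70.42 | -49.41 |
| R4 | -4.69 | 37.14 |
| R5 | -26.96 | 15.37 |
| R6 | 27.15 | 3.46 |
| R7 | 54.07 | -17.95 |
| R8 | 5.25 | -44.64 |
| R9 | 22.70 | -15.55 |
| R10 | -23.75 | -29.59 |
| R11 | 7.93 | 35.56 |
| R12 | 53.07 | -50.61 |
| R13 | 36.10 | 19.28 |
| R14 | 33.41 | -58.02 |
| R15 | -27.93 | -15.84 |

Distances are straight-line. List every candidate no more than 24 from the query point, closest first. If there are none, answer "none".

Distances from (33.93, 20.65):
R1: 56.42
R2: 46.59
R3: 78.99
R4: 41.99
R5: 61.12
R6: 18.48
R7: 43.54
R8: 71.31
R9: 37.90
R10: 76.49
R11: 29.97
R12: 73.79
R13: 2.57
R14: 78.67
R15: 71.82
Threshold 24: R13 (2.57), R6 (18.48) are within range.

R13, R6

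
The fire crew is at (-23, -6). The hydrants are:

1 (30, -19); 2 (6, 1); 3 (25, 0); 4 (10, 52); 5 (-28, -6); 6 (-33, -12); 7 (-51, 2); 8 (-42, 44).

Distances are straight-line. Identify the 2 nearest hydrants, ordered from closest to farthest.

5, 6

Distances from (-23, -6):
1: √((53)² + (-13)²) = √(2809.000 + 169.000) = 54.6
2: √((29)² + (7)²) = √(841.000 + 49.000) = 29.8
3: √((48)² + (6)²) = √(2304.000 + 36.000) = 48.4
4: √((33)² + (58)²) = √(1089.000 + 3364.000) = 66.7
5: √((-5)² + (0)²) = √(25.000 + 0.000) = 5.0
6: √((-10)² + (-6)²) = √(100.000 + 36.000) = 11.7
7: √((-28)² + (8)²) = √(784.000 + 64.000) = 29.1
8: √((-19)² + (50)²) = √(361.000 + 2500.000) = 53.5
Sorted: 5 (5.0) < 6 (11.7) < 7 (29.1) < 2 (29.8) < …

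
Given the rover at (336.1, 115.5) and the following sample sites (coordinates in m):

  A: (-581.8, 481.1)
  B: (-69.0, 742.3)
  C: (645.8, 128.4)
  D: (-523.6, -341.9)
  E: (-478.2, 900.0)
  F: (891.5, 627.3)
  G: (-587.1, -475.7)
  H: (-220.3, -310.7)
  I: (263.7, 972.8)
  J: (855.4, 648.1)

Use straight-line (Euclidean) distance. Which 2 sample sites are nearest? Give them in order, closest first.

C, H

Distances from (336.1, 115.5):
A: √((-917.9)² + (365.6)²) = √(842540.410 + 133663.360) = 988.0 m
B: √((-405.1)² + (626.8)²) = √(164106.010 + 392878.240) = 746.3 m
C: √((309.7)² + (12.9)²) = √(95914.090 + 166.410) = 310.0 m
D: √((-859.7)² + (-457.4)²) = √(739084.090 + 209214.760) = 973.8 m
E: √((-814.3)² + (784.5)²) = √(663084.490 + 615440.250) = 1130.7 m
F: √((555.4)² + (511.8)²) = √(308469.160 + 261939.240) = 755.3 m
G: √((-923.2)² + (-591.2)²) = √(852298.240 + 349517.440) = 1096.3 m
H: √((-556.4)² + (-426.2)²) = √(309580.960 + 181646.440) = 700.9 m
I: √((-72.4)² + (857.3)²) = √(5241.760 + 734963.290) = 860.4 m
J: √((519.3)² + (532.6)²) = √(269672.490 + 283662.760) = 743.9 m
Sorted: C (310.0 m) < H (700.9 m) < J (743.9 m) < B (746.3 m) < …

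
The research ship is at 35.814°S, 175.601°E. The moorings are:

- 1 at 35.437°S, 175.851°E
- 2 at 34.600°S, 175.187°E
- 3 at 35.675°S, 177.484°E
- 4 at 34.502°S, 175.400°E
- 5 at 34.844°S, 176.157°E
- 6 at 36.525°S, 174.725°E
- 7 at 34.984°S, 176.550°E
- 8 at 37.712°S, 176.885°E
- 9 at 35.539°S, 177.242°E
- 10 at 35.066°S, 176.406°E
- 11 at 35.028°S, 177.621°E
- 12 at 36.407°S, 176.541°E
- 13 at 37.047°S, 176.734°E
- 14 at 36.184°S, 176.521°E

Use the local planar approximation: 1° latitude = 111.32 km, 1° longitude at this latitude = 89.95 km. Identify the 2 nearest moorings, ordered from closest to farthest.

Distances from 35.814°S, 175.601°E:
1: √((0.377·111.32)² + (0.250·89.95)²) = √(1761.28281 + 505.68766) = 47.613 km
2: √((1.214·111.32)² + (-0.414·89.95)²) = √(18263.48990 + 1386.76546) = 140.179 km
3: √((0.139·111.32)² + (1.883·89.95)²) = √(239.42858 + 28688.17856) = 170.081 km
4: √((1.312·111.32)² + (-0.201·89.95)²) = √(21331.13997 + 326.88459) = 147.167 km
5: √((0.970·111.32)² + (0.556·89.95)²) = √(11659.76678 + 2501.22015) = 119.000 km
6: √((-0.711·111.32)² + (-0.876·89.95)²) = √(6264.48822 + 6208.84113) = 111.684 km
7: √((0.830·111.32)² + (0.949·89.95)²) = √(8536.94690 + 7286.76494) = 125.792 km
8: √((-1.898·111.32)² + (1.284·89.95)²) = √(44641.50335 + 13339.27982) = 240.792 km
9: √((0.275·111.32)² + (1.641·89.95)²) = √(937.15577 + 21788.10690) = 150.749 km
10: √((0.748·111.32)² + (0.805·89.95)²) = √(6933.45324 + 5243.17190) = 110.348 km
11: √((0.786·111.32)² + (2.020·89.95)²) = √(7655.81601 + 33014.52660) = 201.669 km
12: √((-0.593·111.32)² + (0.940·89.95)²) = √(4357.68448 + 7149.20981) = 107.270 km
13: √((-1.233·111.32)² + (1.133·89.95)²) = √(18839.63778 + 10386.33091) = 170.956 km
14: √((-0.370·111.32)² + (0.920·89.95)²) = √(1696.48429 + 6848.22452) = 92.438 km
Sorted: 1 (47.613 km) < 14 (92.438 km) < 12 (107.270 km) < 10 (110.348 km) < …

1, 14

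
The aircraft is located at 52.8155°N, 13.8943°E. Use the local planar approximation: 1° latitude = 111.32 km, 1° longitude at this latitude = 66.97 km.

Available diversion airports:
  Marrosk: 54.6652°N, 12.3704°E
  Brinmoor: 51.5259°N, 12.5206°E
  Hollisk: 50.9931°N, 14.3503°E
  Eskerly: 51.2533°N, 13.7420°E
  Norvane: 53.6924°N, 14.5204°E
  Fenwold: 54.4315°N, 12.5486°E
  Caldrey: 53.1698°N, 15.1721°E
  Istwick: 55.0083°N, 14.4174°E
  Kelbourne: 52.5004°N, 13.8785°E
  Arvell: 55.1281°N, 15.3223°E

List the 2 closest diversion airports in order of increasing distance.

Kelbourne, Caldrey

Distances from 52.8155°N, 13.8943°E:
Marrosk: 229.8123 km
Brinmoor: 170.5062 km
Hollisk: 205.1552 km
Eskerly: 174.2030 km
Norvane: 106.2408 km
Fenwold: 201.2049 km
Caldrey: 94.2259 km
Istwick: 246.6035 km
Kelbourne: 35.0929 km
Arvell: 274.6277 km
Sorted: Kelbourne (35.0929 km) < Caldrey (94.2259 km) < Norvane (106.2408 km) < Brinmoor (170.5062 km) < …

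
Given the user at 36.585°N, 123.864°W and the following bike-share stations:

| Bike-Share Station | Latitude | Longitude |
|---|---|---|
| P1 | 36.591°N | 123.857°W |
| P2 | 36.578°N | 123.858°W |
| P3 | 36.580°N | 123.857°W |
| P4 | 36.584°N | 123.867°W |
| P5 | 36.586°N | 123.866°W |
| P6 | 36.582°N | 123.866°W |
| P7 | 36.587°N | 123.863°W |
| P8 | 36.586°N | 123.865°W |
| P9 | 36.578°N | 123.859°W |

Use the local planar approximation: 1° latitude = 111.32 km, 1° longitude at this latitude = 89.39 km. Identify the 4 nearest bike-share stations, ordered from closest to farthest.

P8, P5, P7, P4

Distances from 36.585°N, 123.864°W:
P1: √((0.006·111.32)² + (0.007·89.39)²) = √(0.44612 + 0.39154) = 0.915 km
P2: √((-0.007·111.32)² + (0.006·89.39)²) = √(0.60721 + 0.28766) = 0.946 km
P3: √((-0.005·111.32)² + (0.007·89.39)²) = √(0.30980 + 0.39154) = 0.837 km
P4: √((-0.001·111.32)² + (-0.003·89.39)²) = √(0.01239 + 0.07192) = 0.290 km
P5: √((0.001·111.32)² + (-0.002·89.39)²) = √(0.01239 + 0.03196) = 0.211 km
P6: √((-0.003·111.32)² + (-0.002·89.39)²) = √(0.11153 + 0.03196) = 0.379 km
P7: √((0.002·111.32)² + (0.001·89.39)²) = √(0.04957 + 0.00799) = 0.240 km
P8: √((0.001·111.32)² + (-0.001·89.39)²) = √(0.01239 + 0.00799) = 0.143 km
P9: √((-0.007·111.32)² + (0.005·89.39)²) = √(0.60721 + 0.19976) = 0.898 km
Sorted: P8 (0.143 km) < P5 (0.211 km) < P7 (0.240 km) < P4 (0.290 km) < P6 (0.379 km) < P3 (0.837 km) < …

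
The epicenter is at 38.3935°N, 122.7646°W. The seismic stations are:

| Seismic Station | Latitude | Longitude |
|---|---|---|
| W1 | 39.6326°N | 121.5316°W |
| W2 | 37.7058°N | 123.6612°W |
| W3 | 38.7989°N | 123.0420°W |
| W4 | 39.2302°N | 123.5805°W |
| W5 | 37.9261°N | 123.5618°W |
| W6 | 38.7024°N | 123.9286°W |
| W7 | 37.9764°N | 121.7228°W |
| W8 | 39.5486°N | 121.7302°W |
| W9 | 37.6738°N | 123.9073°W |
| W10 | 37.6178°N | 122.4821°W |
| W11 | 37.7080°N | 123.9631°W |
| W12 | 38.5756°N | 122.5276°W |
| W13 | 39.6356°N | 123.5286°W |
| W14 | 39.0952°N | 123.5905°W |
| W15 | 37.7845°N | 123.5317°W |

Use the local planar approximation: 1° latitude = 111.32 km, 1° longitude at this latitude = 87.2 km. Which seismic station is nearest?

Distances from 38.3935°N, 122.7646°W:
W1: √((1.2391·111.32)² + (1.2330·87.2)²) = √(19026.508930 + 11560.034310) = 174.8901 km
W2: √((-0.6877·111.32)² + (-0.8966·87.2)²) = √(5860.631891 + 6112.662800) = 109.4226 km
W3: √((0.4054·111.32)² + (-0.2774·87.2)²) = √(2036.638194 + 585.121267) = 51.2031 km
W4: √((0.8367·111.32)² + (-0.8159·87.2)²) = √(8675.328590 + 5061.821616) = 117.2056 km
W5: √((-0.4674·111.32)² + (-0.7972·87.2)²) = √(2707.221631 + 4832.452011) = 86.8313 km
W6: √((0.3089·111.32)² + (-1.1640·87.2)²) = √(1182.448438 + 10302.412401) = 107.1674 km
W7: √((-0.4171·111.32)² + (1.0418·87.2)²) = √(2155.890878 + 8252.806757) = 102.0230 km
W8: √((1.1551·111.32)² + (1.0344·87.2)²) = √(16534.290474 + 8135.982272) = 157.0677 km
W9: √((-0.7197·111.32)² + (-1.1427·87.2)²) = √(6418.734330 + 9928.815135) = 127.8575 km
W10: √((-0.7757·111.32)² + (0.2825·87.2)²) = √(7456.482076 + 606.833956) = 89.7960 km
W11: √((-0.6855·111.32)² + (-1.1985·87.2)²) = √(5823.194733 + 10922.172885) = 129.4039 km
W12: √((0.1821·111.32)² + (0.2370·87.2)²) = √(410.928523 + 427.100089) = 28.9487 km
W13: √((1.2421·111.32)² + (-0.7640·87.2)²) = √(19118.751081 + 4438.330993) = 153.4832 km
W14: √((0.7017·111.32)² + (-0.8259·87.2)²) = √(6101.678888 + 5186.661462) = 106.2466 km
W15: √((-0.6090·111.32)² + (-0.7671·87.2)²) = √(4596.010165 + 4474.421935) = 95.2388 km
Minimum: W12 at 28.9487 km.

W12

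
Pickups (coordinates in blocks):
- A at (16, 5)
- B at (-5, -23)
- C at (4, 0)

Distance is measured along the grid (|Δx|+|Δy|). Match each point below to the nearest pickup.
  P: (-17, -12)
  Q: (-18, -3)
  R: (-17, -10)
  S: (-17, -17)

P at (-17, -12):
  A: 50 blocks
  B: 23 blocks
  C: 33 blocks
  → nearest: B (23 blocks)
Q at (-18, -3):
  A: 42 blocks
  B: 33 blocks
  C: 25 blocks
  → nearest: C (25 blocks)
R at (-17, -10):
  A: 48 blocks
  B: 25 blocks
  C: 31 blocks
  → nearest: B (25 blocks)
S at (-17, -17):
  A: 55 blocks
  B: 18 blocks
  C: 38 blocks
  → nearest: B (18 blocks)

P→B; Q→C; R→B; S→B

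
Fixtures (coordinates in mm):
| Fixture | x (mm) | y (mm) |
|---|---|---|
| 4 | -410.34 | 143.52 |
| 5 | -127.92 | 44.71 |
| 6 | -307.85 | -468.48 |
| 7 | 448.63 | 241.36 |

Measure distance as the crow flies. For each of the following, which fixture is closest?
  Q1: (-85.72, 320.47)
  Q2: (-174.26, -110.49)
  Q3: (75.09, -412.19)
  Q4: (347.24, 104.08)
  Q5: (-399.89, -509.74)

Q1 at (-85.72, 320.47):
  4: √((-324.62)² + (-176.95)²) = √(105378.1444 + 31311.3025) = 369.72 mm
  5: √((-42.20)² + (-275.76)²) = √(1780.8400 + 76043.5776) = 278.97 mm
  6: √((-222.13)² + (-788.95)²) = √(49341.7369 + 622442.1025) = 819.62 mm
  7: √((534.35)² + (-79.11)²) = √(285529.9225 + 6258.3921) = 540.17 mm
  → nearest: 5 (278.97 mm)
Q2 at (-174.26, -110.49):
  4: √((-236.08)² + (254.01)²) = √(55733.7664 + 64521.0801) = 346.78 mm
  5: √((46.34)² + (155.20)²) = √(2147.3956 + 24087.0400) = 161.97 mm
  6: √((-133.59)² + (-357.99)²) = √(17846.2881 + 128156.8401) = 382.10 mm
  7: √((622.89)² + (351.85)²) = √(387991.9521 + 123798.4225) = 715.40 mm
  → nearest: 5 (161.97 mm)
Q3 at (75.09, -412.19):
  4: √((-485.43)² + (555.71)²) = √(235642.2849 + 308813.6041) = 737.87 mm
  5: √((-203.01)² + (456.90)²) = √(41213.0601 + 208757.6100) = 499.97 mm
  6: √((-382.94)² + (-56.29)²) = √(146643.0436 + 3168.5641) = 387.06 mm
  7: √((373.54)² + (653.55)²) = √(139532.1316 + 427127.6025) = 752.77 mm
  → nearest: 6 (387.06 mm)
Q4 at (347.24, 104.08):
  4: √((-757.58)² + (39.44)²) = √(573927.4564 + 1555.5136) = 758.61 mm
  5: √((-475.16)² + (-59.37)²) = √(225777.0256 + 3524.7969) = 478.85 mm
  6: √((-655.09)² + (-572.56)²) = √(429142.9081 + 327824.9536) = 870.04 mm
  7: √((101.39)² + (137.28)²) = √(10279.9321 + 18845.7984) = 170.66 mm
  → nearest: 7 (170.66 mm)
Q5 at (-399.89, -509.74):
  4: √((-10.45)² + (653.26)²) = √(109.2025 + 426748.6276) = 653.34 mm
  5: √((271.97)² + (554.45)²) = √(73967.6809 + 307414.8025) = 617.56 mm
  6: √((92.04)² + (41.26)²) = √(8471.3616 + 1702.3876) = 100.87 mm
  7: √((848.52)² + (751.10)²) = √(719986.1904 + 564151.2100) = 1133.20 mm
  → nearest: 6 (100.87 mm)

Q1→5; Q2→5; Q3→6; Q4→7; Q5→6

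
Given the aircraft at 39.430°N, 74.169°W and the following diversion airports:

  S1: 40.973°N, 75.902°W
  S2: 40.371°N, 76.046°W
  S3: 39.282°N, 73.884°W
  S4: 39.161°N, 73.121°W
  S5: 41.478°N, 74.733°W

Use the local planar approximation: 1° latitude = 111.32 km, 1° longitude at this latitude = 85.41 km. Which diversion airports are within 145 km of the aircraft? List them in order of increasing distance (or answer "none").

S3, S4

Distances from 39.430°N, 74.169°W:
S1: √((1.543·111.32)² + (-1.733·85.41)²) = √(29503.81984 + 21908.59712) = 226.743 km
S2: √((0.941·111.32)² + (-1.877·85.41)²) = √(10973.00664 + 25700.76135) = 191.504 km
S3: √((-0.148·111.32)² + (0.285·85.41)²) = √(271.43749 + 592.52566) = 29.393 km
S4: √((-0.269·111.32)² + (1.048·85.41)²) = √(896.70782 + 8011.98281) = 94.386 km
S5: √((2.048·111.32)² + (-0.564·85.41)²) = √(51976.41244 + 2320.46836) = 233.017 km
Threshold 145 km: S3 (29.393 km), S4 (94.386 km) are within range.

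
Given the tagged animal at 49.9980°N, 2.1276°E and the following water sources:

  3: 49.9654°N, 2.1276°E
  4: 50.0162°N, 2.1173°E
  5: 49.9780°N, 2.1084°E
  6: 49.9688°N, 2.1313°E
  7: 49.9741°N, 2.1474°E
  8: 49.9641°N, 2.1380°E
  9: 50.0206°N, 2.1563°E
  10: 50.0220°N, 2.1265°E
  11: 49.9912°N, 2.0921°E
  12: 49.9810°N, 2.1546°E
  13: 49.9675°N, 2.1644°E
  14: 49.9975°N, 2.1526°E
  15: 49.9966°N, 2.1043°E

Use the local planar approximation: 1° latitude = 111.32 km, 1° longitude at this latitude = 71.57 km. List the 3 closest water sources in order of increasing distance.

15, 14, 4

Distances from 49.9980°N, 2.1276°E:
3: √((-0.0326·111.32)² + (0.0000·71.57)²) = √(13.169873 + 0.000000) = 3.6290 km
4: √((0.0182·111.32)² + (-0.0103·71.57)²) = √(4.104773 + 0.543421) = 2.1560 km
5: √((-0.0200·111.32)² + (-0.0192·71.57)²) = √(4.956857 + 1.888272) = 2.6163 km
6: √((-0.0292·111.32)² + (0.0037·71.57)²) = √(10.566036 + 0.070124) = 3.2613 km
7: √((-0.0239·111.32)² + (0.0198·71.57)²) = √(7.078516 + 2.008133) = 3.0144 km
8: √((-0.0339·111.32)² + (0.0104·71.57)²) = √(14.241174 + 0.554024) = 3.8465 km
9: √((0.0226·111.32)² + (0.0287·71.57)²) = √(6.329411 + 4.219158) = 3.2479 km
10: √((0.0240·111.32)² + (-0.0011·71.57)²) = √(7.137874 + 0.006198) = 2.6728 km
11: √((-0.0068·111.32)² + (-0.0355·71.57)²) = √(0.573013 + 6.455334) = 2.6511 km
12: √((-0.0170·111.32)² + (0.0270·71.57)²) = √(3.581329 + 3.734131) = 2.7047 km
13: √((-0.0305·111.32)² + (0.0368·71.57)²) = √(11.527790 + 6.936776) = 4.2970 km
14: √((-0.0005·111.32)² + (0.0250·71.57)²) = √(0.003098 + 3.201416) = 1.7901 km
15: √((-0.0014·111.32)² + (-0.0233·71.57)²) = √(0.024289 + 2.780826) = 1.6748 km
Sorted: 15 (1.6748 km) < 14 (1.7901 km) < 4 (2.1560 km) < 5 (2.6163 km) < 11 (2.6511 km) < …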